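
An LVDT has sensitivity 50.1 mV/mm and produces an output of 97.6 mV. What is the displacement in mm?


Displacement = Vout / sensitivity.
d = 97.6 / 50.1
d = 1.948 mm

1.948 mm


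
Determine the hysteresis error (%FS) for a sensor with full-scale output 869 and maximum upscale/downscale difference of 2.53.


Hysteresis = (max difference / full scale) * 100%.
H = (2.53 / 869) * 100
H = 0.291 %FS

0.291 %FS


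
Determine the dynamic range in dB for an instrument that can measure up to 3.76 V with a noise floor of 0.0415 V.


Dynamic range = 20 * log10(Vmax / Vnoise).
DR = 20 * log10(3.76 / 0.0415)
DR = 20 * log10(90.6)
DR = 39.14 dB

39.14 dB


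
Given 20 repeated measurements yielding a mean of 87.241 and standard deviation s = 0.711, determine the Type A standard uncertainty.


The standard uncertainty for Type A evaluation is u = s / sqrt(n).
u = 0.711 / sqrt(20)
u = 0.711 / 4.4721
u = 0.159

0.159


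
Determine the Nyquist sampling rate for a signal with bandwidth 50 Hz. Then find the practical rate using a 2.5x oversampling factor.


By Nyquist theorem, fs_min = 2 * fmax.
fs_min = 2 * 50 = 100 Hz
Practical rate = 2.5 * fs_min = 2.5 * 100 = 250 Hz

fs_min = 100 Hz, fs_practical = 250 Hz


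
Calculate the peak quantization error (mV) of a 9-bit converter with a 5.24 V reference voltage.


The maximum quantization error is +/- LSB/2.
LSB = Vref / 2^n = 5.24 / 512 = 0.01023438 V
Max error = LSB / 2 = 0.01023438 / 2 = 0.00511719 V
Max error = 5.1172 mV

5.1172 mV


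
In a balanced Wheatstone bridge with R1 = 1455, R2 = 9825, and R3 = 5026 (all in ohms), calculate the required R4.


At balance: R1*R4 = R2*R3, so R4 = R2*R3/R1.
R4 = 9825 * 5026 / 1455
R4 = 49380450 / 1455
R4 = 33938.45 ohm

33938.45 ohm


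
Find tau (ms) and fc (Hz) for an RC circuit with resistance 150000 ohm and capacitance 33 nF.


Time constant: tau = R * C.
tau = 150000 * 3.30e-08 = 0.00495 s
tau = 4.95 ms
Cutoff frequency: fc = 1 / (2*pi*R*C).
fc = 1 / (2*pi*0.00495) = 32.15 Hz

tau = 4.95 ms, fc = 32.15 Hz


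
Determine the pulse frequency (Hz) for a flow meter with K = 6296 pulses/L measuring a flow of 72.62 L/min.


Frequency = K * Q / 60 (converting L/min to L/s).
f = 6296 * 72.62 / 60
f = 457215.52 / 60
f = 7620.26 Hz

7620.26 Hz


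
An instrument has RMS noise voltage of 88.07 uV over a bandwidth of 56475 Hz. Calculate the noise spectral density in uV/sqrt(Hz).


Noise spectral density = Vrms / sqrt(BW).
NSD = 88.07 / sqrt(56475)
NSD = 88.07 / 237.6447
NSD = 0.3706 uV/sqrt(Hz)

0.3706 uV/sqrt(Hz)


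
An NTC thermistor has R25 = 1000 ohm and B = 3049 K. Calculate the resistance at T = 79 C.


NTC thermistor equation: Rt = R25 * exp(B * (1/T - 1/T25)).
T in Kelvin: 352.15 K, T25 = 298.15 K
1/T - 1/T25 = 1/352.15 - 1/298.15 = -0.00051432
B * (1/T - 1/T25) = 3049 * -0.00051432 = -1.5682
Rt = 1000 * exp(-1.5682) = 208.4 ohm

208.4 ohm


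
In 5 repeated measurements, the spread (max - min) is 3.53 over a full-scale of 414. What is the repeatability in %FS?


Repeatability = (spread / full scale) * 100%.
R = (3.53 / 414) * 100
R = 0.853 %FS

0.853 %FS


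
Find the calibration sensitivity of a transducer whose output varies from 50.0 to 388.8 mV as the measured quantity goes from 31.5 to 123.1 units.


Sensitivity = (y2 - y1) / (x2 - x1).
S = (388.8 - 50.0) / (123.1 - 31.5)
S = 338.8 / 91.6
S = 3.6987 mV/unit

3.6987 mV/unit


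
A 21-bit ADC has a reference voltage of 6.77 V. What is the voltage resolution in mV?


The resolution (LSB) of an ADC is Vref / 2^n.
LSB = 6.77 / 2^21
LSB = 6.77 / 2097152
LSB = 3.23e-06 V = 0.00322819 mV

0.00322819 mV


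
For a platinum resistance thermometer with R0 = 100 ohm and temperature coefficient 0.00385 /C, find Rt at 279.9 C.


The RTD equation: Rt = R0 * (1 + alpha * T).
Rt = 100 * (1 + 0.00385 * 279.9)
Rt = 100 * (1 + 1.077615)
Rt = 100 * 2.077615
Rt = 207.761 ohm

207.761 ohm


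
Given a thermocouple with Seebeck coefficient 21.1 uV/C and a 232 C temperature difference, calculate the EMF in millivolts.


The thermocouple output V = sensitivity * dT.
V = 21.1 uV/C * 232 C
V = 4895.2 uV
V = 4.895 mV

4.895 mV


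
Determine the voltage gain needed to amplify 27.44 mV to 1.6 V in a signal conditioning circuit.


Gain = Vout / Vin (converting to same units).
G = 1.6 V / 27.44 mV
G = 1600.0 mV / 27.44 mV
G = 58.31

58.31


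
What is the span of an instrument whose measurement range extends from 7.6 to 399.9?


Span = upper range - lower range.
Span = 399.9 - (7.6)
Span = 392.3

392.3


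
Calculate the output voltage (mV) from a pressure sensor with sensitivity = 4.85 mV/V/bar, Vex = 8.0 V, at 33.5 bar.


Output = sensitivity * Vex * P.
Vout = 4.85 * 8.0 * 33.5
Vout = 38.8 * 33.5
Vout = 1299.8 mV

1299.8 mV


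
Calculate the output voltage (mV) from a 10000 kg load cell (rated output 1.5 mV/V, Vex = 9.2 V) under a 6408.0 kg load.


Vout = rated_output * Vex * (load / capacity).
Vout = 1.5 * 9.2 * (6408.0 / 10000)
Vout = 1.5 * 9.2 * 0.6408
Vout = 8.843 mV

8.843 mV


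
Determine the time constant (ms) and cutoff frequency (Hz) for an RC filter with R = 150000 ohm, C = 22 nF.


Time constant: tau = R * C.
tau = 150000 * 2.20e-08 = 0.0033 s
tau = 3.3 ms
Cutoff frequency: fc = 1 / (2*pi*R*C).
fc = 1 / (2*pi*0.0033) = 48.23 Hz

tau = 3.3 ms, fc = 48.23 Hz


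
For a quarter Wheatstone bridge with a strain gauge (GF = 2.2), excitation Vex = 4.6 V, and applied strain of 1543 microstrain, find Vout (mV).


Quarter bridge output: Vout = (GF * epsilon * Vex) / 4.
Vout = (2.2 * 1543e-6 * 4.6) / 4
Vout = 0.01561516 / 4 V
Vout = 0.00390379 V = 3.9038 mV

3.9038 mV


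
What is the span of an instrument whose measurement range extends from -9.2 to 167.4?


Span = upper range - lower range.
Span = 167.4 - (-9.2)
Span = 176.6

176.6


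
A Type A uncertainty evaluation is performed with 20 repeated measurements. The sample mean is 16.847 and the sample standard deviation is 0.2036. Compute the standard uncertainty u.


The standard uncertainty for Type A evaluation is u = s / sqrt(n).
u = 0.2036 / sqrt(20)
u = 0.2036 / 4.4721
u = 0.0455

0.0455


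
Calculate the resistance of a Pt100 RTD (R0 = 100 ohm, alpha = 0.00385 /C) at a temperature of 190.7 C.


The RTD equation: Rt = R0 * (1 + alpha * T).
Rt = 100 * (1 + 0.00385 * 190.7)
Rt = 100 * (1 + 0.734195)
Rt = 100 * 1.734195
Rt = 173.419 ohm

173.419 ohm


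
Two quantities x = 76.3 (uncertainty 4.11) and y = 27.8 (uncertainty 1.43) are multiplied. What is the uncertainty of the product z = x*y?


For a product z = x*y, the relative uncertainty is:
uz/z = sqrt((ux/x)^2 + (uy/y)^2)
Relative uncertainties: ux/x = 4.11/76.3 = 0.053866
uy/y = 1.43/27.8 = 0.051439
z = 76.3 * 27.8 = 2121.1
uz = 2121.1 * sqrt(0.053866^2 + 0.051439^2) = 157.986

157.986


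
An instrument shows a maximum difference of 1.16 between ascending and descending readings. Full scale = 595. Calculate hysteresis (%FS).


Hysteresis = (max difference / full scale) * 100%.
H = (1.16 / 595) * 100
H = 0.195 %FS

0.195 %FS


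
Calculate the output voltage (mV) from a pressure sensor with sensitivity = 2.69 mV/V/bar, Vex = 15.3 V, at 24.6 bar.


Output = sensitivity * Vex * P.
Vout = 2.69 * 15.3 * 24.6
Vout = 41.157 * 24.6
Vout = 1012.46 mV

1012.46 mV


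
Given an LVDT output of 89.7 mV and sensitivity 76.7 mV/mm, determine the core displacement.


Displacement = Vout / sensitivity.
d = 89.7 / 76.7
d = 1.169 mm

1.169 mm


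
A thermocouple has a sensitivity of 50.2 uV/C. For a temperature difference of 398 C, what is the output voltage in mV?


The thermocouple output V = sensitivity * dT.
V = 50.2 uV/C * 398 C
V = 19979.6 uV
V = 19.98 mV

19.98 mV


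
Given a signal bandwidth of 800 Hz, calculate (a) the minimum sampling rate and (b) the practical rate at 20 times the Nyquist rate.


By Nyquist theorem, fs_min = 2 * fmax.
fs_min = 2 * 800 = 1600 Hz
Practical rate = 20 * fs_min = 20 * 1600 = 32000 Hz

fs_min = 1600 Hz, fs_practical = 32000 Hz


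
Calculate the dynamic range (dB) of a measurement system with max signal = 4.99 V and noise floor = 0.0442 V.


Dynamic range = 20 * log10(Vmax / Vnoise).
DR = 20 * log10(4.99 / 0.0442)
DR = 20 * log10(112.9)
DR = 41.05 dB

41.05 dB


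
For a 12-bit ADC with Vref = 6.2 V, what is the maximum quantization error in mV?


The maximum quantization error is +/- LSB/2.
LSB = Vref / 2^n = 6.2 / 4096 = 0.00151367 V
Max error = LSB / 2 = 0.00151367 / 2 = 0.00075684 V
Max error = 0.7568 mV

0.7568 mV


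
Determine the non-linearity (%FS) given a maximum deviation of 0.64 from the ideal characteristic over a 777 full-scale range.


Linearity error = (max deviation / full scale) * 100%.
Linearity = (0.64 / 777) * 100
Linearity = 0.082 %FS

0.082 %FS


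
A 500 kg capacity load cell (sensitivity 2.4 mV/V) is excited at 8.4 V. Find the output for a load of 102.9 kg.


Vout = rated_output * Vex * (load / capacity).
Vout = 2.4 * 8.4 * (102.9 / 500)
Vout = 2.4 * 8.4 * 0.2058
Vout = 4.149 mV

4.149 mV


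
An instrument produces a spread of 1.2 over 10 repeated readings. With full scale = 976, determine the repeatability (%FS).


Repeatability = (spread / full scale) * 100%.
R = (1.2 / 976) * 100
R = 0.123 %FS

0.123 %FS


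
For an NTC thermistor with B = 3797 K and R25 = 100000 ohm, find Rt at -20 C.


NTC thermistor equation: Rt = R25 * exp(B * (1/T - 1/T25)).
T in Kelvin: 253.15 K, T25 = 298.15 K
1/T - 1/T25 = 1/253.15 - 1/298.15 = 0.00059621
B * (1/T - 1/T25) = 3797 * 0.00059621 = 2.2638
Rt = 100000 * exp(2.2638) = 961969.0 ohm

961969.0 ohm


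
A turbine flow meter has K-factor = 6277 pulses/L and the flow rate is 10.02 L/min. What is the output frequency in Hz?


Frequency = K * Q / 60 (converting L/min to L/s).
f = 6277 * 10.02 / 60
f = 62895.54 / 60
f = 1048.26 Hz

1048.26 Hz


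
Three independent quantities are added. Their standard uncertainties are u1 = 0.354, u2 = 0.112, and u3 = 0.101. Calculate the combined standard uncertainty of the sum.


For a sum of independent quantities, uc = sqrt(u1^2 + u2^2 + u3^2).
uc = sqrt(0.354^2 + 0.112^2 + 0.101^2)
uc = sqrt(0.125316 + 0.012544 + 0.010201)
uc = 0.3848

0.3848


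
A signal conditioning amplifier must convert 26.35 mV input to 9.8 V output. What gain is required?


Gain = Vout / Vin (converting to same units).
G = 9.8 V / 26.35 mV
G = 9800.0 mV / 26.35 mV
G = 371.92

371.92


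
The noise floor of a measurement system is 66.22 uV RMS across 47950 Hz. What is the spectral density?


Noise spectral density = Vrms / sqrt(BW).
NSD = 66.22 / sqrt(47950)
NSD = 66.22 / 218.9749
NSD = 0.3024 uV/sqrt(Hz)

0.3024 uV/sqrt(Hz)


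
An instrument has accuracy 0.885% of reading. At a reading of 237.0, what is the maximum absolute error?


Absolute error = (accuracy% / 100) * reading.
Error = (0.885 / 100) * 237.0
Error = 0.00885 * 237.0
Error = 2.0975

2.0975


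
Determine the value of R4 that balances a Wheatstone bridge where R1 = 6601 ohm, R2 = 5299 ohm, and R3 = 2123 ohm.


At balance: R1*R4 = R2*R3, so R4 = R2*R3/R1.
R4 = 5299 * 2123 / 6601
R4 = 11249777 / 6601
R4 = 1704.25 ohm

1704.25 ohm


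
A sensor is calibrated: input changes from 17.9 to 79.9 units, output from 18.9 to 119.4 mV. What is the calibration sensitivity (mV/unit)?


Sensitivity = (y2 - y1) / (x2 - x1).
S = (119.4 - 18.9) / (79.9 - 17.9)
S = 100.5 / 62.0
S = 1.621 mV/unit

1.621 mV/unit


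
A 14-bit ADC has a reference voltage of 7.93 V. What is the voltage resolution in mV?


The resolution (LSB) of an ADC is Vref / 2^n.
LSB = 7.93 / 2^14
LSB = 7.93 / 16384
LSB = 0.00048401 V = 0.48400879 mV

0.48400879 mV


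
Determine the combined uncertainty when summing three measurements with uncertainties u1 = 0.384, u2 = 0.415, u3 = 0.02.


For a sum of independent quantities, uc = sqrt(u1^2 + u2^2 + u3^2).
uc = sqrt(0.384^2 + 0.415^2 + 0.02^2)
uc = sqrt(0.147456 + 0.172225 + 0.0004)
uc = 0.5658

0.5658


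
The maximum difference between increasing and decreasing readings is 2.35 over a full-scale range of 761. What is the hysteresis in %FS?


Hysteresis = (max difference / full scale) * 100%.
H = (2.35 / 761) * 100
H = 0.309 %FS

0.309 %FS


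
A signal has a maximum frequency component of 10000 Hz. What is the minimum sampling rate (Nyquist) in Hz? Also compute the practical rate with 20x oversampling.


By Nyquist theorem, fs_min = 2 * fmax.
fs_min = 2 * 10000 = 20000 Hz
Practical rate = 20 * fs_min = 20 * 20000 = 400000 Hz

fs_min = 20000 Hz, fs_practical = 400000 Hz


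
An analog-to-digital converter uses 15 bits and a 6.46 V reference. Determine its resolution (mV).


The resolution (LSB) of an ADC is Vref / 2^n.
LSB = 6.46 / 2^15
LSB = 6.46 / 32768
LSB = 0.00019714 V = 0.19714355 mV

0.19714355 mV


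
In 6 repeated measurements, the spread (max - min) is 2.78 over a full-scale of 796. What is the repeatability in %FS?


Repeatability = (spread / full scale) * 100%.
R = (2.78 / 796) * 100
R = 0.349 %FS

0.349 %FS


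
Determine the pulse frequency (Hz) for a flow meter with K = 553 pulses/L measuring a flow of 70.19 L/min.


Frequency = K * Q / 60 (converting L/min to L/s).
f = 553 * 70.19 / 60
f = 38815.07 / 60
f = 646.92 Hz

646.92 Hz


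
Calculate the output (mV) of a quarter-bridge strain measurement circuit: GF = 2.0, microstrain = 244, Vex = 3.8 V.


Quarter bridge output: Vout = (GF * epsilon * Vex) / 4.
Vout = (2.0 * 244e-6 * 3.8) / 4
Vout = 0.0018544 / 4 V
Vout = 0.0004636 V = 0.4636 mV

0.4636 mV


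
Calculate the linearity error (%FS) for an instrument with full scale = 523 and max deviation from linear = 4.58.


Linearity error = (max deviation / full scale) * 100%.
Linearity = (4.58 / 523) * 100
Linearity = 0.876 %FS

0.876 %FS


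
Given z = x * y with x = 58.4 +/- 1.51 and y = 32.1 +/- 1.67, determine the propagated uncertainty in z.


For a product z = x*y, the relative uncertainty is:
uz/z = sqrt((ux/x)^2 + (uy/y)^2)
Relative uncertainties: ux/x = 1.51/58.4 = 0.025856
uy/y = 1.67/32.1 = 0.052025
z = 58.4 * 32.1 = 1874.6
uz = 1874.6 * sqrt(0.025856^2 + 0.052025^2) = 108.909

108.909


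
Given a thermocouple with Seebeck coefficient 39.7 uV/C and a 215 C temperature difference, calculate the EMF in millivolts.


The thermocouple output V = sensitivity * dT.
V = 39.7 uV/C * 215 C
V = 8535.5 uV
V = 8.536 mV

8.536 mV


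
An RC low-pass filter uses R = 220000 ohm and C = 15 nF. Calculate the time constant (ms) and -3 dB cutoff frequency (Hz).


Time constant: tau = R * C.
tau = 220000 * 1.50e-08 = 0.0033 s
tau = 3.3 ms
Cutoff frequency: fc = 1 / (2*pi*R*C).
fc = 1 / (2*pi*0.0033) = 48.23 Hz

tau = 3.3 ms, fc = 48.23 Hz


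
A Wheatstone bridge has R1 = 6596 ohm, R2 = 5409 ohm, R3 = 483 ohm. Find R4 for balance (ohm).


At balance: R1*R4 = R2*R3, so R4 = R2*R3/R1.
R4 = 5409 * 483 / 6596
R4 = 2612547 / 6596
R4 = 396.08 ohm

396.08 ohm


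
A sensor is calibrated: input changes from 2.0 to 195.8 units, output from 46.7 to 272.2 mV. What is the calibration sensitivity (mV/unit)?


Sensitivity = (y2 - y1) / (x2 - x1).
S = (272.2 - 46.7) / (195.8 - 2.0)
S = 225.5 / 193.8
S = 1.1636 mV/unit

1.1636 mV/unit


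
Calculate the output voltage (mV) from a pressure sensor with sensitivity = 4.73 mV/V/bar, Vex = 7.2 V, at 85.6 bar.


Output = sensitivity * Vex * P.
Vout = 4.73 * 7.2 * 85.6
Vout = 34.056 * 85.6
Vout = 2915.19 mV

2915.19 mV


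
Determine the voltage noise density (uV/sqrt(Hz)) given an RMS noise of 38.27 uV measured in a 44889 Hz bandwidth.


Noise spectral density = Vrms / sqrt(BW).
NSD = 38.27 / sqrt(44889)
NSD = 38.27 / 211.8702
NSD = 0.1806 uV/sqrt(Hz)

0.1806 uV/sqrt(Hz)


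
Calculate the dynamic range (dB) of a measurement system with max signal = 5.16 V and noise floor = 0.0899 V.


Dynamic range = 20 * log10(Vmax / Vnoise).
DR = 20 * log10(5.16 / 0.0899)
DR = 20 * log10(57.4)
DR = 35.18 dB

35.18 dB


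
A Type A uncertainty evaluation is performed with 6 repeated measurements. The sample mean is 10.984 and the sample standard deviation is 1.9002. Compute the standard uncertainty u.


The standard uncertainty for Type A evaluation is u = s / sqrt(n).
u = 1.9002 / sqrt(6)
u = 1.9002 / 2.4495
u = 0.7758

0.7758


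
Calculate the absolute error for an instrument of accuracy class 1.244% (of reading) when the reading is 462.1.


Absolute error = (accuracy% / 100) * reading.
Error = (1.244 / 100) * 462.1
Error = 0.01244 * 462.1
Error = 5.7485

5.7485


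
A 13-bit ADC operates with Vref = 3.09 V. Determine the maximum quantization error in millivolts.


The maximum quantization error is +/- LSB/2.
LSB = Vref / 2^n = 3.09 / 8192 = 0.0003772 V
Max error = LSB / 2 = 0.0003772 / 2 = 0.0001886 V
Max error = 0.1886 mV

0.1886 mV


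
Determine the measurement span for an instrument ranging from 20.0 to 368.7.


Span = upper range - lower range.
Span = 368.7 - (20.0)
Span = 348.7

348.7


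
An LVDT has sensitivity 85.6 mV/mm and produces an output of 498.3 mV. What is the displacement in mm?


Displacement = Vout / sensitivity.
d = 498.3 / 85.6
d = 5.821 mm

5.821 mm


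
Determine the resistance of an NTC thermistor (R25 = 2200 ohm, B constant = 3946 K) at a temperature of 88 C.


NTC thermistor equation: Rt = R25 * exp(B * (1/T - 1/T25)).
T in Kelvin: 361.15 K, T25 = 298.15 K
1/T - 1/T25 = 1/361.15 - 1/298.15 = -0.00058508
B * (1/T - 1/T25) = 3946 * -0.00058508 = -2.3087
Rt = 2200 * exp(-2.3087) = 218.6 ohm

218.6 ohm


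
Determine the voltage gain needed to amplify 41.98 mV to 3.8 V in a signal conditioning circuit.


Gain = Vout / Vin (converting to same units).
G = 3.8 V / 41.98 mV
G = 3800.0 mV / 41.98 mV
G = 90.52

90.52


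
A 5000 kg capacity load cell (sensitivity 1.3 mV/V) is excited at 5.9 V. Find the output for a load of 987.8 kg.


Vout = rated_output * Vex * (load / capacity).
Vout = 1.3 * 5.9 * (987.8 / 5000)
Vout = 1.3 * 5.9 * 0.19756
Vout = 1.515 mV

1.515 mV


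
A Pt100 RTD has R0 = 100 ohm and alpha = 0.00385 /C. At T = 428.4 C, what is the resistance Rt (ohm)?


The RTD equation: Rt = R0 * (1 + alpha * T).
Rt = 100 * (1 + 0.00385 * 428.4)
Rt = 100 * (1 + 1.64934)
Rt = 100 * 2.64934
Rt = 264.934 ohm

264.934 ohm


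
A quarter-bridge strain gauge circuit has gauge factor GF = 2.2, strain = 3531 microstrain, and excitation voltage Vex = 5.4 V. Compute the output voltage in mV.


Quarter bridge output: Vout = (GF * epsilon * Vex) / 4.
Vout = (2.2 * 3531e-6 * 5.4) / 4
Vout = 0.04194828 / 4 V
Vout = 0.01048707 V = 10.4871 mV

10.4871 mV


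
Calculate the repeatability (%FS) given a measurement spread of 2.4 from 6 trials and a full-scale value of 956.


Repeatability = (spread / full scale) * 100%.
R = (2.4 / 956) * 100
R = 0.251 %FS

0.251 %FS


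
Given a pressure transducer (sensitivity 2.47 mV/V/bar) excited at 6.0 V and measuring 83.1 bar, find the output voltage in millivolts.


Output = sensitivity * Vex * P.
Vout = 2.47 * 6.0 * 83.1
Vout = 14.82 * 83.1
Vout = 1231.54 mV

1231.54 mV


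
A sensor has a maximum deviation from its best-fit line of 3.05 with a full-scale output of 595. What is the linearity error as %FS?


Linearity error = (max deviation / full scale) * 100%.
Linearity = (3.05 / 595) * 100
Linearity = 0.513 %FS

0.513 %FS


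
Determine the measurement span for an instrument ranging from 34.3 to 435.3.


Span = upper range - lower range.
Span = 435.3 - (34.3)
Span = 401.0

401.0


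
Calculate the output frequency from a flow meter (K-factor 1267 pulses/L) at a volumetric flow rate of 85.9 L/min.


Frequency = K * Q / 60 (converting L/min to L/s).
f = 1267 * 85.9 / 60
f = 108835.3 / 60
f = 1813.92 Hz

1813.92 Hz


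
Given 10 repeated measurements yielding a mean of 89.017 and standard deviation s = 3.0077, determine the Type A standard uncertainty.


The standard uncertainty for Type A evaluation is u = s / sqrt(n).
u = 3.0077 / sqrt(10)
u = 3.0077 / 3.1623
u = 0.9511

0.9511


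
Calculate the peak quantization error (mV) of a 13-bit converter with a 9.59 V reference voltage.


The maximum quantization error is +/- LSB/2.
LSB = Vref / 2^n = 9.59 / 8192 = 0.00117065 V
Max error = LSB / 2 = 0.00117065 / 2 = 0.00058533 V
Max error = 0.5853 mV

0.5853 mV


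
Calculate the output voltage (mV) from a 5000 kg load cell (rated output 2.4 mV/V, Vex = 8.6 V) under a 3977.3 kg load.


Vout = rated_output * Vex * (load / capacity).
Vout = 2.4 * 8.6 * (3977.3 / 5000)
Vout = 2.4 * 8.6 * 0.79546
Vout = 16.418 mV

16.418 mV


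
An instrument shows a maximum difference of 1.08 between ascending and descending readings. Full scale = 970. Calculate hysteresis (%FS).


Hysteresis = (max difference / full scale) * 100%.
H = (1.08 / 970) * 100
H = 0.111 %FS

0.111 %FS


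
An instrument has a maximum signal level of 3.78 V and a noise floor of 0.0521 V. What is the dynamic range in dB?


Dynamic range = 20 * log10(Vmax / Vnoise).
DR = 20 * log10(3.78 / 0.0521)
DR = 20 * log10(72.55)
DR = 37.21 dB

37.21 dB


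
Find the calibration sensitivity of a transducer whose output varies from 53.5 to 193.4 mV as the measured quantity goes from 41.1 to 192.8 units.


Sensitivity = (y2 - y1) / (x2 - x1).
S = (193.4 - 53.5) / (192.8 - 41.1)
S = 139.9 / 151.7
S = 0.9222 mV/unit

0.9222 mV/unit


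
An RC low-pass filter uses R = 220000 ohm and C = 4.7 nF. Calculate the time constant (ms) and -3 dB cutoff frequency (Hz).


Time constant: tau = R * C.
tau = 220000 * 4.70e-09 = 0.001034 s
tau = 1.034 ms
Cutoff frequency: fc = 1 / (2*pi*R*C).
fc = 1 / (2*pi*0.001034) = 153.92 Hz

tau = 1.034 ms, fc = 153.92 Hz


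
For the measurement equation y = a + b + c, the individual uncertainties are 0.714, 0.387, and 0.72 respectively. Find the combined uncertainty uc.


For a sum of independent quantities, uc = sqrt(u1^2 + u2^2 + u3^2).
uc = sqrt(0.714^2 + 0.387^2 + 0.72^2)
uc = sqrt(0.509796 + 0.149769 + 0.5184)
uc = 1.0853

1.0853


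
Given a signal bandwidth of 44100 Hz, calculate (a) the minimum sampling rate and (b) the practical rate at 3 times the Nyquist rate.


By Nyquist theorem, fs_min = 2 * fmax.
fs_min = 2 * 44100 = 88200 Hz
Practical rate = 3 * fs_min = 3 * 88200 = 264600 Hz

fs_min = 88200 Hz, fs_practical = 264600 Hz


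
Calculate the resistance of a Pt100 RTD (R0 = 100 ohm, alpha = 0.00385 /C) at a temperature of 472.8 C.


The RTD equation: Rt = R0 * (1 + alpha * T).
Rt = 100 * (1 + 0.00385 * 472.8)
Rt = 100 * (1 + 1.82028)
Rt = 100 * 2.82028
Rt = 282.028 ohm

282.028 ohm


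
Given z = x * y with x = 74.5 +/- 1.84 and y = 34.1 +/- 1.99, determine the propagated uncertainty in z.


For a product z = x*y, the relative uncertainty is:
uz/z = sqrt((ux/x)^2 + (uy/y)^2)
Relative uncertainties: ux/x = 1.84/74.5 = 0.024698
uy/y = 1.99/34.1 = 0.058358
z = 74.5 * 34.1 = 2540.5
uz = 2540.5 * sqrt(0.024698^2 + 0.058358^2) = 160.986

160.986


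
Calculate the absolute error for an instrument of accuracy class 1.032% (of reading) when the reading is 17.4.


Absolute error = (accuracy% / 100) * reading.
Error = (1.032 / 100) * 17.4
Error = 0.01032 * 17.4
Error = 0.1796

0.1796


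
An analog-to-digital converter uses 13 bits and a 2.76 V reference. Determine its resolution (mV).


The resolution (LSB) of an ADC is Vref / 2^n.
LSB = 2.76 / 2^13
LSB = 2.76 / 8192
LSB = 0.00033691 V = 0.33691406 mV

0.33691406 mV


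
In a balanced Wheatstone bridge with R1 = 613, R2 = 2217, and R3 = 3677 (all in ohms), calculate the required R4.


At balance: R1*R4 = R2*R3, so R4 = R2*R3/R1.
R4 = 2217 * 3677 / 613
R4 = 8151909 / 613
R4 = 13298.38 ohm

13298.38 ohm


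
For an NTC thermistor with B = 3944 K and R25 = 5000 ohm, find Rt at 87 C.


NTC thermistor equation: Rt = R25 * exp(B * (1/T - 1/T25)).
T in Kelvin: 360.15 K, T25 = 298.15 K
1/T - 1/T25 = 1/360.15 - 1/298.15 = -0.0005774
B * (1/T - 1/T25) = 3944 * -0.0005774 = -2.2772
Rt = 5000 * exp(-2.2772) = 512.8 ohm

512.8 ohm


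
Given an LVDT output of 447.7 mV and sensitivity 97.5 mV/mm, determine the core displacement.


Displacement = Vout / sensitivity.
d = 447.7 / 97.5
d = 4.592 mm

4.592 mm


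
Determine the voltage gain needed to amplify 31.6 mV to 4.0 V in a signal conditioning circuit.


Gain = Vout / Vin (converting to same units).
G = 4.0 V / 31.6 mV
G = 4000.0 mV / 31.6 mV
G = 126.58

126.58


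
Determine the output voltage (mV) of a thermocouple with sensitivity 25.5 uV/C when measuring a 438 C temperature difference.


The thermocouple output V = sensitivity * dT.
V = 25.5 uV/C * 438 C
V = 11169.0 uV
V = 11.169 mV

11.169 mV


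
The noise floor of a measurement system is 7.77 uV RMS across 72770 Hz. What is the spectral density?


Noise spectral density = Vrms / sqrt(BW).
NSD = 7.77 / sqrt(72770)
NSD = 7.77 / 269.7592
NSD = 0.0288 uV/sqrt(Hz)

0.0288 uV/sqrt(Hz)


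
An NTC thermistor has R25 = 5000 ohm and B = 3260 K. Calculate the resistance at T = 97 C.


NTC thermistor equation: Rt = R25 * exp(B * (1/T - 1/T25)).
T in Kelvin: 370.15 K, T25 = 298.15 K
1/T - 1/T25 = 1/370.15 - 1/298.15 = -0.00065241
B * (1/T - 1/T25) = 3260 * -0.00065241 = -2.1269
Rt = 5000 * exp(-2.1269) = 596.1 ohm

596.1 ohm


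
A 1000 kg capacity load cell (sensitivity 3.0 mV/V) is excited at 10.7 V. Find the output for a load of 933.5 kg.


Vout = rated_output * Vex * (load / capacity).
Vout = 3.0 * 10.7 * (933.5 / 1000)
Vout = 3.0 * 10.7 * 0.9335
Vout = 29.965 mV

29.965 mV


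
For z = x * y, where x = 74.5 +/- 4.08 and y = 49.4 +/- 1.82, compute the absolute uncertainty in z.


For a product z = x*y, the relative uncertainty is:
uz/z = sqrt((ux/x)^2 + (uy/y)^2)
Relative uncertainties: ux/x = 4.08/74.5 = 0.054765
uy/y = 1.82/49.4 = 0.036842
z = 74.5 * 49.4 = 3680.3
uz = 3680.3 * sqrt(0.054765^2 + 0.036842^2) = 242.915

242.915


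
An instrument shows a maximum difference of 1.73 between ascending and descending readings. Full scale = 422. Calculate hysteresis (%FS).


Hysteresis = (max difference / full scale) * 100%.
H = (1.73 / 422) * 100
H = 0.41 %FS

0.41 %FS


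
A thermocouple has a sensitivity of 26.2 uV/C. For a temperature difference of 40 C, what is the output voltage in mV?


The thermocouple output V = sensitivity * dT.
V = 26.2 uV/C * 40 C
V = 1048.0 uV
V = 1.048 mV

1.048 mV


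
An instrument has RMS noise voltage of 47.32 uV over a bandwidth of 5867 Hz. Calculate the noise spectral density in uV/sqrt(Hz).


Noise spectral density = Vrms / sqrt(BW).
NSD = 47.32 / sqrt(5867)
NSD = 47.32 / 76.5963
NSD = 0.6178 uV/sqrt(Hz)

0.6178 uV/sqrt(Hz)


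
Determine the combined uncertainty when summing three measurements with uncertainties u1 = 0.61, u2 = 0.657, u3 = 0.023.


For a sum of independent quantities, uc = sqrt(u1^2 + u2^2 + u3^2).
uc = sqrt(0.61^2 + 0.657^2 + 0.023^2)
uc = sqrt(0.3721 + 0.431649 + 0.000529)
uc = 0.8968

0.8968


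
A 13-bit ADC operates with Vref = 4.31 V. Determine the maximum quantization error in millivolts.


The maximum quantization error is +/- LSB/2.
LSB = Vref / 2^n = 4.31 / 8192 = 0.00052612 V
Max error = LSB / 2 = 0.00052612 / 2 = 0.00026306 V
Max error = 0.2631 mV

0.2631 mV


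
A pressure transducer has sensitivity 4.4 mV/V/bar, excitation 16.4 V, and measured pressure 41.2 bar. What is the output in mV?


Output = sensitivity * Vex * P.
Vout = 4.4 * 16.4 * 41.2
Vout = 72.16 * 41.2
Vout = 2972.99 mV

2972.99 mV


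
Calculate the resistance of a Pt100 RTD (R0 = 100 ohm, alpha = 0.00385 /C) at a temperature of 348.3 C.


The RTD equation: Rt = R0 * (1 + alpha * T).
Rt = 100 * (1 + 0.00385 * 348.3)
Rt = 100 * (1 + 1.340955)
Rt = 100 * 2.340955
Rt = 234.096 ohm

234.096 ohm


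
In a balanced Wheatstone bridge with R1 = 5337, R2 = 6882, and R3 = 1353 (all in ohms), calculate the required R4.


At balance: R1*R4 = R2*R3, so R4 = R2*R3/R1.
R4 = 6882 * 1353 / 5337
R4 = 9311346 / 5337
R4 = 1744.68 ohm

1744.68 ohm


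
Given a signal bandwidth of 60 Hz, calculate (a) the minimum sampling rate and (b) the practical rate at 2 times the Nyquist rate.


By Nyquist theorem, fs_min = 2 * fmax.
fs_min = 2 * 60 = 120 Hz
Practical rate = 2 * fs_min = 2 * 120 = 240 Hz

fs_min = 120 Hz, fs_practical = 240 Hz


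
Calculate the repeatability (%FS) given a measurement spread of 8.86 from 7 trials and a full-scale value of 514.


Repeatability = (spread / full scale) * 100%.
R = (8.86 / 514) * 100
R = 1.724 %FS

1.724 %FS


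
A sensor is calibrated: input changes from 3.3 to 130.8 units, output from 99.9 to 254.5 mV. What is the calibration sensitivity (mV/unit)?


Sensitivity = (y2 - y1) / (x2 - x1).
S = (254.5 - 99.9) / (130.8 - 3.3)
S = 154.6 / 127.5
S = 1.2125 mV/unit

1.2125 mV/unit


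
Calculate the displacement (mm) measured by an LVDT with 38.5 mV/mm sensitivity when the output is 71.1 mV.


Displacement = Vout / sensitivity.
d = 71.1 / 38.5
d = 1.847 mm

1.847 mm


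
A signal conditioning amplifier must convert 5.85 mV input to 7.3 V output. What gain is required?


Gain = Vout / Vin (converting to same units).
G = 7.3 V / 5.85 mV
G = 7300.0 mV / 5.85 mV
G = 1247.86

1247.86


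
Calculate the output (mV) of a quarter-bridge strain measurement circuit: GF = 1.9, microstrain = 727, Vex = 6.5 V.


Quarter bridge output: Vout = (GF * epsilon * Vex) / 4.
Vout = (1.9 * 727e-6 * 6.5) / 4
Vout = 0.00897845 / 4 V
Vout = 0.00224461 V = 2.2446 mV

2.2446 mV


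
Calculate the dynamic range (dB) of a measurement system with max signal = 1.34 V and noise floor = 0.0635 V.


Dynamic range = 20 * log10(Vmax / Vnoise).
DR = 20 * log10(1.34 / 0.0635)
DR = 20 * log10(21.1)
DR = 26.49 dB

26.49 dB


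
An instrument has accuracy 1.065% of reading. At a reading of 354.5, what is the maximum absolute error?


Absolute error = (accuracy% / 100) * reading.
Error = (1.065 / 100) * 354.5
Error = 0.01065 * 354.5
Error = 3.7754

3.7754


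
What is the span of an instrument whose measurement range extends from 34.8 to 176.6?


Span = upper range - lower range.
Span = 176.6 - (34.8)
Span = 141.8

141.8


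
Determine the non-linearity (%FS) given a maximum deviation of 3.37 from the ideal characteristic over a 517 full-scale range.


Linearity error = (max deviation / full scale) * 100%.
Linearity = (3.37 / 517) * 100
Linearity = 0.652 %FS

0.652 %FS


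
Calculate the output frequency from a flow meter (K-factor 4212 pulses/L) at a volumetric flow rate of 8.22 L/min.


Frequency = K * Q / 60 (converting L/min to L/s).
f = 4212 * 8.22 / 60
f = 34622.64 / 60
f = 577.04 Hz

577.04 Hz


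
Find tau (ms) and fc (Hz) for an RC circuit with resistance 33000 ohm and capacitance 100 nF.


Time constant: tau = R * C.
tau = 33000 * 1.00e-07 = 0.0033 s
tau = 3.3 ms
Cutoff frequency: fc = 1 / (2*pi*R*C).
fc = 1 / (2*pi*0.0033) = 48.23 Hz

tau = 3.3 ms, fc = 48.23 Hz


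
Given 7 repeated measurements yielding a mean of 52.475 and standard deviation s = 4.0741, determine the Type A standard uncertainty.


The standard uncertainty for Type A evaluation is u = s / sqrt(n).
u = 4.0741 / sqrt(7)
u = 4.0741 / 2.6458
u = 1.5399

1.5399


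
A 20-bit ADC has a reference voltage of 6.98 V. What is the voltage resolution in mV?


The resolution (LSB) of an ADC is Vref / 2^n.
LSB = 6.98 / 2^20
LSB = 6.98 / 1048576
LSB = 6.66e-06 V = 0.00665665 mV

0.00665665 mV


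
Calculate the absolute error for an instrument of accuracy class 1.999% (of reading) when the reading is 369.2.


Absolute error = (accuracy% / 100) * reading.
Error = (1.999 / 100) * 369.2
Error = 0.01999 * 369.2
Error = 7.3803

7.3803


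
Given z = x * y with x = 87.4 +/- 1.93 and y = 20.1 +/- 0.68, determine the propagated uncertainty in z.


For a product z = x*y, the relative uncertainty is:
uz/z = sqrt((ux/x)^2 + (uy/y)^2)
Relative uncertainties: ux/x = 1.93/87.4 = 0.022082
uy/y = 0.68/20.1 = 0.033831
z = 87.4 * 20.1 = 1756.7
uz = 1756.7 * sqrt(0.022082^2 + 0.033831^2) = 70.972

70.972


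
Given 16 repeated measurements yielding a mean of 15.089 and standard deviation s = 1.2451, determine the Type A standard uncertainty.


The standard uncertainty for Type A evaluation is u = s / sqrt(n).
u = 1.2451 / sqrt(16)
u = 1.2451 / 4.0
u = 0.3113

0.3113


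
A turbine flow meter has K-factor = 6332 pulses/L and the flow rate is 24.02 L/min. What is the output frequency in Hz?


Frequency = K * Q / 60 (converting L/min to L/s).
f = 6332 * 24.02 / 60
f = 152094.64 / 60
f = 2534.91 Hz

2534.91 Hz


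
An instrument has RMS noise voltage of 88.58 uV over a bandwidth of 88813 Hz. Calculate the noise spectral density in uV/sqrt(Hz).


Noise spectral density = Vrms / sqrt(BW).
NSD = 88.58 / sqrt(88813)
NSD = 88.58 / 298.0151
NSD = 0.2972 uV/sqrt(Hz)

0.2972 uV/sqrt(Hz)


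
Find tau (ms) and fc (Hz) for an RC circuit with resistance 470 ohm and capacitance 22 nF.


Time constant: tau = R * C.
tau = 470 * 2.20e-08 = 1.034e-05 s
tau = 0.0103 ms
Cutoff frequency: fc = 1 / (2*pi*R*C).
fc = 1 / (2*pi*1.034e-05) = 15392.16 Hz

tau = 0.0103 ms, fc = 15392.16 Hz


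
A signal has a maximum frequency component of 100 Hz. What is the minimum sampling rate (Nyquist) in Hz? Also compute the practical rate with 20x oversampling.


By Nyquist theorem, fs_min = 2 * fmax.
fs_min = 2 * 100 = 200 Hz
Practical rate = 20 * fs_min = 20 * 200 = 4000 Hz

fs_min = 200 Hz, fs_practical = 4000 Hz


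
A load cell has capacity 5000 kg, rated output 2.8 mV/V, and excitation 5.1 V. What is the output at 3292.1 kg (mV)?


Vout = rated_output * Vex * (load / capacity).
Vout = 2.8 * 5.1 * (3292.1 / 5000)
Vout = 2.8 * 5.1 * 0.65842
Vout = 9.402 mV

9.402 mV


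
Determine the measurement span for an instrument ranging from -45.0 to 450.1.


Span = upper range - lower range.
Span = 450.1 - (-45.0)
Span = 495.1

495.1


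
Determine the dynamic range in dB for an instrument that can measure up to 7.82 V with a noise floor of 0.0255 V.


Dynamic range = 20 * log10(Vmax / Vnoise).
DR = 20 * log10(7.82 / 0.0255)
DR = 20 * log10(306.67)
DR = 49.73 dB

49.73 dB


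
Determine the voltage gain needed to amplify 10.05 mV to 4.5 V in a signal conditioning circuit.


Gain = Vout / Vin (converting to same units).
G = 4.5 V / 10.05 mV
G = 4500.0 mV / 10.05 mV
G = 447.76

447.76


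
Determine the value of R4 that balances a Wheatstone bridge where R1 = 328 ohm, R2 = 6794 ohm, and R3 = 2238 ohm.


At balance: R1*R4 = R2*R3, so R4 = R2*R3/R1.
R4 = 6794 * 2238 / 328
R4 = 15204972 / 328
R4 = 46356.62 ohm

46356.62 ohm


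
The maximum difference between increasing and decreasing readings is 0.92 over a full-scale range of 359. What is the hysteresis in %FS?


Hysteresis = (max difference / full scale) * 100%.
H = (0.92 / 359) * 100
H = 0.256 %FS

0.256 %FS


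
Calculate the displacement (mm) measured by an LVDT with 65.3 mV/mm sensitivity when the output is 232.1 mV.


Displacement = Vout / sensitivity.
d = 232.1 / 65.3
d = 3.554 mm

3.554 mm


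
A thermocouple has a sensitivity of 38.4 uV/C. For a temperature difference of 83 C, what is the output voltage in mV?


The thermocouple output V = sensitivity * dT.
V = 38.4 uV/C * 83 C
V = 3187.2 uV
V = 3.187 mV

3.187 mV


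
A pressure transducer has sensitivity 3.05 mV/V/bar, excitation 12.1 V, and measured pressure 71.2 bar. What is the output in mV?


Output = sensitivity * Vex * P.
Vout = 3.05 * 12.1 * 71.2
Vout = 36.905 * 71.2
Vout = 2627.64 mV

2627.64 mV


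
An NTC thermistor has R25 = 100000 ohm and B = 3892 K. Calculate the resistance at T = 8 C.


NTC thermistor equation: Rt = R25 * exp(B * (1/T - 1/T25)).
T in Kelvin: 281.15 K, T25 = 298.15 K
1/T - 1/T25 = 1/281.15 - 1/298.15 = 0.0002028
B * (1/T - 1/T25) = 3892 * 0.0002028 = 0.7893
Rt = 100000 * exp(0.7893) = 220188.2 ohm

220188.2 ohm


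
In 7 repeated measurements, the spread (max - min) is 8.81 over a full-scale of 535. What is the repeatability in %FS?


Repeatability = (spread / full scale) * 100%.
R = (8.81 / 535) * 100
R = 1.647 %FS

1.647 %FS


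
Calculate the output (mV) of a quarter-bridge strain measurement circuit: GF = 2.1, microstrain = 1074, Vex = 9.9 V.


Quarter bridge output: Vout = (GF * epsilon * Vex) / 4.
Vout = (2.1 * 1074e-6 * 9.9) / 4
Vout = 0.02232846 / 4 V
Vout = 0.00558211 V = 5.5821 mV

5.5821 mV


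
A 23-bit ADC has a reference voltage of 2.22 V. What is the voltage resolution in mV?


The resolution (LSB) of an ADC is Vref / 2^n.
LSB = 2.22 / 2^23
LSB = 2.22 / 8388608
LSB = 2.6e-07 V = 0.00026464 mV

0.00026464 mV


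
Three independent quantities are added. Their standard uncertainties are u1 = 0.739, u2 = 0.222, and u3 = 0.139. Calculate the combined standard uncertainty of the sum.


For a sum of independent quantities, uc = sqrt(u1^2 + u2^2 + u3^2).
uc = sqrt(0.739^2 + 0.222^2 + 0.139^2)
uc = sqrt(0.546121 + 0.049284 + 0.019321)
uc = 0.784

0.784


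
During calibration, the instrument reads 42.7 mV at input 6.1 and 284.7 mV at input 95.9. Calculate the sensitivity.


Sensitivity = (y2 - y1) / (x2 - x1).
S = (284.7 - 42.7) / (95.9 - 6.1)
S = 242.0 / 89.8
S = 2.6949 mV/unit

2.6949 mV/unit


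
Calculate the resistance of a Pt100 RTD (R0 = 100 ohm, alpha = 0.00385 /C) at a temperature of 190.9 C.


The RTD equation: Rt = R0 * (1 + alpha * T).
Rt = 100 * (1 + 0.00385 * 190.9)
Rt = 100 * (1 + 0.734965)
Rt = 100 * 1.734965
Rt = 173.496 ohm

173.496 ohm


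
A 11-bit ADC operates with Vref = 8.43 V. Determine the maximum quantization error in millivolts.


The maximum quantization error is +/- LSB/2.
LSB = Vref / 2^n = 8.43 / 2048 = 0.00411621 V
Max error = LSB / 2 = 0.00411621 / 2 = 0.00205811 V
Max error = 2.0581 mV

2.0581 mV


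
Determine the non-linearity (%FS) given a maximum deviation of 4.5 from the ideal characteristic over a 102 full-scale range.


Linearity error = (max deviation / full scale) * 100%.
Linearity = (4.5 / 102) * 100
Linearity = 4.412 %FS

4.412 %FS


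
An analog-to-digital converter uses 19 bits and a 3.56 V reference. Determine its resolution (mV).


The resolution (LSB) of an ADC is Vref / 2^n.
LSB = 3.56 / 2^19
LSB = 3.56 / 524288
LSB = 6.79e-06 V = 0.00679016 mV

0.00679016 mV


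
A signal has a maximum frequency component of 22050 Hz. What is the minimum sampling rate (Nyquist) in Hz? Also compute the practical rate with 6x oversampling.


By Nyquist theorem, fs_min = 2 * fmax.
fs_min = 2 * 22050 = 44100 Hz
Practical rate = 6 * fs_min = 6 * 44100 = 264600 Hz

fs_min = 44100 Hz, fs_practical = 264600 Hz


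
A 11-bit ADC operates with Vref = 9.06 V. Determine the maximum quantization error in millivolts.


The maximum quantization error is +/- LSB/2.
LSB = Vref / 2^n = 9.06 / 2048 = 0.00442383 V
Max error = LSB / 2 = 0.00442383 / 2 = 0.00221191 V
Max error = 2.2119 mV

2.2119 mV


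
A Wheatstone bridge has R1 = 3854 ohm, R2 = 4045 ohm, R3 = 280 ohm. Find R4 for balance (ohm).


At balance: R1*R4 = R2*R3, so R4 = R2*R3/R1.
R4 = 4045 * 280 / 3854
R4 = 1132600 / 3854
R4 = 293.88 ohm

293.88 ohm


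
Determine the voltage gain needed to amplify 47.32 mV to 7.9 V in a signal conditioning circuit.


Gain = Vout / Vin (converting to same units).
G = 7.9 V / 47.32 mV
G = 7900.0 mV / 47.32 mV
G = 166.95

166.95


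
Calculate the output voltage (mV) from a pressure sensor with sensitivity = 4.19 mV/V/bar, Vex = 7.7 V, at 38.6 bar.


Output = sensitivity * Vex * P.
Vout = 4.19 * 7.7 * 38.6
Vout = 32.263 * 38.6
Vout = 1245.35 mV

1245.35 mV


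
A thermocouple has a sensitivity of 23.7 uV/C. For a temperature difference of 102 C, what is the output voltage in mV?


The thermocouple output V = sensitivity * dT.
V = 23.7 uV/C * 102 C
V = 2417.4 uV
V = 2.417 mV

2.417 mV
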